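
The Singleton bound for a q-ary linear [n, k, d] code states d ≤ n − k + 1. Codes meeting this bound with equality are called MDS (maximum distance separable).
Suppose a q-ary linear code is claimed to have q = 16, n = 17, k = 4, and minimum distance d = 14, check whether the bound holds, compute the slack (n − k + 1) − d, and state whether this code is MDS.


Singleton RHS = n − k + 1 = 14, slack = 0, bound satisfied, MDS.

Singleton bound: d ≤ n − k + 1.
Here n = 17, k = 4, so n − k + 1 = 14.
Given d = 14, check d ≤ 14: YES.
Slack = (n − k + 1) − d = 0.
The code is MDS (slack = 0).
Description: the claimed parameters are [17, 4, 14]_16; such a code would be MDS (meets Singleton bound).


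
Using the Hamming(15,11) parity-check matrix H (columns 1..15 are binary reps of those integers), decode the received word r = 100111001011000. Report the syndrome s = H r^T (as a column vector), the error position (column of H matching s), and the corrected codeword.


s = (1, 0, 0, 0)^T, error position = 8, corrected codeword c = 100111011011000

Compute s = H r^T mod 2 one row at a time:
  s_1 = 0 + 1 + 0 + 1 + 1 + 0 + 0 + 0 = 3 ≡ 1 (mod 2).
  s_2 = 1 + 1 + 1 + 0 + 1 + 0 + 0 + 0 = 4 ≡ 0 (mod 2).
  s_3 = 0 + 0 + 1 + 0 + 0 + 1 + 0 + 0 = 2 ≡ 0 (mod 2).
  s_4 = 1 + 0 + 1 + 0 + 1 + 1 + 0 + 0 = 4 ≡ 0 (mod 2).
s = (1, 0, 0, 0)^T — this equals column 8 of H (binary 1000), so error is at position 8.
Correct: flip bit 8 of r = 100111001011000 to get c = 100111011011000.


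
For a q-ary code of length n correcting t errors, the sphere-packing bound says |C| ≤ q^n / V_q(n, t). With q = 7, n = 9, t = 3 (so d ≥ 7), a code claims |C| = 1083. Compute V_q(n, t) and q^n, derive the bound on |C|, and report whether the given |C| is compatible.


V_q(n, t) = 19495, q^n = 40353607, Hamming bound = 2069, |C| = 1083 ≤ bound (satisfied).

Step 1: Compute V_q(n, t) = Σ_{j=0}^3 C(n, j) (q−1)^j.
  j = 0: C(9,0)·(6)^0 = 1·1 = 1.
  j = 1: C(9,1)·(6)^1 = 9·6 = 54.
  j = 2: C(9,2)·(6)^2 = 36·36 = 1296.
  j = 3: C(9,3)·(6)^3 = 84·216 = 18144.
  V_q(n, t) = 1 + 54 + 1296 + 18144 = 19495.
Step 2: q^n = 7^9 = 40353607.
Step 3: Hamming bound ⌊q^n / V_q(n,t)⌋ = ⌊40353607/19495⌋ = 2069.
Step 4: Compare |C| = 1083 to 2069: satisfied.
The claimed |C| lies below the Hamming bound.


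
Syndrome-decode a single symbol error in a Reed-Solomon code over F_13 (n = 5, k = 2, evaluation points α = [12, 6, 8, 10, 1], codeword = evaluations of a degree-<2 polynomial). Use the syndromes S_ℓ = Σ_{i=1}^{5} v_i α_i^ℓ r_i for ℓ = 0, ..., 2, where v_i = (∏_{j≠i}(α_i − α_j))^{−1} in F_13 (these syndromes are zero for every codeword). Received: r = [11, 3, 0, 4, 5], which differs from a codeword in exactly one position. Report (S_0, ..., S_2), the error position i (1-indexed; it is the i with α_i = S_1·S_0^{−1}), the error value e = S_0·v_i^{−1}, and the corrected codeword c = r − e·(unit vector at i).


S = (2, 3, 11), error at position 3, error magnitude e = 3, c = [11, 3, 10, 4, 5].

Step 1: column multipliers v_i = (∏_{j≠i}(α_i − α_j))^{−1} mod 13.
  i = 1 (α = 12): (12−6)(12−8)(12−10)(12−1) = 6·4·2·11 = 528 ≡ 8, so v_1 = 8^{−1} = 5 (mod 13).
  i = 2 (α = 6): (6−12)(6−8)(6−10)(6−1) = (−6)·(−2)·(−4)·5 = −240 ≡ 7, so v_2 = 7^{−1} = 2 (mod 13).
  i = 3 (α = 8): (8−12)(8−6)(8−10)(8−1) = (−4)·2·(−2)·7 = 112 ≡ 8, so v_3 = 8^{−1} = 5 (mod 13).
  i = 4 (α = 10): (10−12)(10−6)(10−8)(10−1) = (−2)·4·2·9 = −144 ≡ 12, so v_4 = 12^{−1} = 12 (mod 13).
  i = 5 (α = 1): (1−12)(1−6)(1−8)(1−10) = (−11)·(−5)·(−7)·(−9) = 3465 ≡ 7, so v_5 = 7^{−1} = 2 (mod 13).
  v = [5, 2, 5, 12, 2].
Step 2: syndromes of r = [11, 3, 0, 4, 5] (all sums mod 13).
  S_0 = Σ v_i r_i = 5·11 + 2·3 + 5·0 + 12·4 + 2·5 = 119 ≡ 2.
  S_1 = Σ v_i α_i r_i = 5·12·11 + 2·6·3 + 5·8·0 + 12·10·4 + 2·1·5 = 1186 ≡ 3.
  α_i^2 mod 13 = [1, 10, 12, 9, 1].
  S_2 = Σ v_i α_i^2 r_i = 5·1·11 + 2·10·3 + 5·12·0 + 12·9·4 + 2·1·5 = 557 ≡ 11.
  S = (2, 3, 11) ≠ 0, so r is not a codeword (an error is present).
Step 3: locate the error. For a single error e at position i, S_ℓ = v_i·e·α_i^ℓ, so α_err = S_1/S_0.
  S_0^{−1} = 2^{−1} = 7 (mod 13), so α_err = 3·7 = 21 ≡ 8 = α_3. Error position i = 3.
  Consistency check: S_2/S_1 = 11·9 = 99 ≡ 8 = α_err ✓ (single-error assumption holds).
Step 4: error magnitude e = S_0/v_3 = S_0·∏_{j≠3}(α_3 − α_j) = 2·8 = 16 ≡ 3 (mod 13).
Step 5: correct position 3: c_3 = r_3 − e = 0 − 3 ≡ 10 (mod 13). Hence c = [11, 3, 10, 4, 5].
  Check: interpolating c through the α_i gives m(x) = 8 + 10·x (degree < 2) with m(α_i) = c_i for every i, so c is indeed a codeword.


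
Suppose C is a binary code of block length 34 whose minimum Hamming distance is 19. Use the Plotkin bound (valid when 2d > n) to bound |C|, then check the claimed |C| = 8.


Plotkin bound M ≤ 8; given |C| = 8 ≤ bound (satisfied).

Check applicability: 2d = 38, n = 34.
2d − n = 4 > 0, so Plotkin applies.
Compute d/(2d−n) = 19/4 ≈ 4.7500.
⌊d/(2d−n)⌋ = 4.
Plotkin bound: M ≤ 2·4 = 8.
Given |C| = 8, check: satisfied.
This |C| is at the Plotkin bound.


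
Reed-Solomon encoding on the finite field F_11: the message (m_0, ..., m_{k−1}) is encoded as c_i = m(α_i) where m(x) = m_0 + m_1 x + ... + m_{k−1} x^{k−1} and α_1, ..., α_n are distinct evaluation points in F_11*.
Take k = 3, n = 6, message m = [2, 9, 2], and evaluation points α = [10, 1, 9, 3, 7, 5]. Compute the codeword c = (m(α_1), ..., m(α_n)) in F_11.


c = [6, 2, 3, 3, 9, 9]

Message polynomial: m(x) = 2 + 9·x + 2·x^2 (mod 11).
For each evaluation point α_i, compute m(α_i) mod 11:
  α_1 = 10: Horner steps 2 → 7 → 6, so m(10) = 6.
  α_2 = 1: Horner steps 2 → 0 → 2, so m(1) = 2.
  α_3 = 9: Horner steps 2 → 5 → 3, so m(9) = 3.
  α_4 = 3: Horner steps 2 → 4 → 3, so m(3) = 3.
  α_5 = 7: Horner steps 2 → 1 → 9, so m(7) = 9.
  α_6 = 5: Horner steps 2 → 8 → 9, so m(5) = 9.
Codeword c = [6, 2, 3, 3, 9, 9] ∈ F_11^6.


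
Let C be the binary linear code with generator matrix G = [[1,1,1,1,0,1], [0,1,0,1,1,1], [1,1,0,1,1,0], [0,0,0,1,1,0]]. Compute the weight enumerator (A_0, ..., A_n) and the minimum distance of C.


Weight distribution: A_0 = 1, A_2 = 4, A_3 = 6, A_4 = 3, A_5 = 2. Minimum distance d = 2.

Enumerate all 2^4 = 16 messages m ∈ F_2^4.
For each, compute codeword c = mG in F_2^6, then tally its weight.
  m = 0000 → c = 000000, weight = 0.
  m = 1000 → c = 111101, weight = 5.
  m = 0100 → c = 010111, weight = 4.
  m = 1100 → c = 101010, weight = 3.
  m = 0010 → c = 110110, weight = 4.
  m = 1010 → c = 001011, weight = 3.
  m = 0110 → c = 100001, weight = 2.
  m = 1110 → c = 011100, weight = 3.
  m = 0001 → c = 000110, weight = 2.
  m = 1001 → c = 111011, weight = 5.
  m = 0101 → c = 010001, weight = 2.
  m = 1101 → c = 101100, weight = 3.
  m = 0011 → c = 110000, weight = 2.
  m = 1011 → c = 001101, weight = 3.
  m = 0111 → c = 100111, weight = 4.
  m = 1111 → c = 011010, weight = 3.
Tally weights:
  weight 0: 1 codewords.
  weight 2: 4 codewords.
  weight 3: 6 codewords.
  weight 4: 3 codewords.
  weight 5: 2 codewords.
Minimum distance d = smallest w > 0 with A_w > 0 = 2.
Sanity: Σ A_w = 16 = 2^4 = 16 ✓.


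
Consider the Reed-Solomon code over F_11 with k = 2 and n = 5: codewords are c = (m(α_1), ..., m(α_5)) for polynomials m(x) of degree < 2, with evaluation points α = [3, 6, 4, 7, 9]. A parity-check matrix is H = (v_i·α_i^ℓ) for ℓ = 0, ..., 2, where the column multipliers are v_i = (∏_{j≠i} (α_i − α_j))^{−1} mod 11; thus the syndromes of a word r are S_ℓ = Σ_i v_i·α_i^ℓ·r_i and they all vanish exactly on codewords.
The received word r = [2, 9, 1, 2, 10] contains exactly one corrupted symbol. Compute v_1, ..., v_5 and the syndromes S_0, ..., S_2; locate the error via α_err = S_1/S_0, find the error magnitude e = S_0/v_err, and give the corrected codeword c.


S = (10, 8, 2), error at position 1, error magnitude e = 5, c = [8, 9, 1, 2, 10].

Step 1: column multipliers v_i = (∏_{j≠i}(α_i − α_j))^{−1} mod 11.
  i = 1 (α = 3): (3−6)(3−4)(3−7)(3−9) = (−3)·(−1)·(−4)·(−6) = 72 ≡ 6, so v_1 = 6^{−1} = 2 (mod 11).
  i = 2 (α = 6): (6−3)(6−4)(6−7)(6−9) = 3·2·(−1)·(−3) = 18 ≡ 7, so v_2 = 7^{−1} = 8 (mod 11).
  i = 3 (α = 4): (4−3)(4−6)(4−7)(4−9) = 1·(−2)·(−3)·(−5) = −30 ≡ 3, so v_3 = 3^{−1} = 4 (mod 11).
  i = 4 (α = 7): (7−3)(7−6)(7−4)(7−9) = 4·1·3·(−2) = −24 ≡ 9, so v_4 = 9^{−1} = 5 (mod 11).
  i = 5 (α = 9): (9−3)(9−6)(9−4)(9−7) = 6·3·5·2 = 180 ≡ 4, so v_5 = 4^{−1} = 3 (mod 11).
  v = [2, 8, 4, 5, 3].
Step 2: syndromes of r = [2, 9, 1, 2, 10] (all sums mod 11).
  S_0 = Σ v_i r_i = 2·2 + 8·9 + 4·1 + 5·2 + 3·10 = 120 ≡ 10.
  S_1 = Σ v_i α_i r_i = 2·3·2 + 8·6·9 + 4·4·1 + 5·7·2 + 3·9·10 = 800 ≡ 8.
  α_i^2 mod 11 = [9, 3, 5, 5, 4].
  S_2 = Σ v_i α_i^2 r_i = 2·9·2 + 8·3·9 + 4·5·1 + 5·5·2 + 3·4·10 = 442 ≡ 2.
  S = (10, 8, 2) ≠ 0, so r is not a codeword (an error is present).
Step 3: locate the error. For a single error e at position i, S_ℓ = v_i·e·α_i^ℓ, so α_err = S_1/S_0.
  S_0^{−1} = 10^{−1} = 10 (mod 11), so α_err = 8·10 = 80 ≡ 3 = α_1. Error position i = 1.
  Consistency check: S_2/S_1 = 2·7 = 14 ≡ 3 = α_err ✓ (single-error assumption holds).
Step 4: error magnitude e = S_0/v_1 = S_0·∏_{j≠1}(α_1 − α_j) = 10·6 = 60 ≡ 5 (mod 11).
Step 5: correct position 1: c_1 = r_1 − e = 2 − 5 ≡ 8 (mod 11). Hence c = [8, 9, 1, 2, 10].
  Check: interpolating c through the α_i gives m(x) = 7 + 4·x (degree < 2) with m(α_i) = c_i for every i, so c is indeed a codeword.


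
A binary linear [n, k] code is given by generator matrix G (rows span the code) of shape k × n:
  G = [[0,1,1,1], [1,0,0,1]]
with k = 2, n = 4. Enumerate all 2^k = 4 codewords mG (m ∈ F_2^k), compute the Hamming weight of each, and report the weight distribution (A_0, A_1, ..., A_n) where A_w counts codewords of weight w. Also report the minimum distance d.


Weight distribution: A_0 = 1, A_2 = 1, A_3 = 2. Minimum distance d = 2.

Enumerate all 2^2 = 4 messages m ∈ F_2^2.
For each, compute codeword c = mG in F_2^4, then tally its weight.
  m = 00 → c = 0000, weight = 0.
  m = 10 → c = 0111, weight = 3.
  m = 01 → c = 1001, weight = 2.
  m = 11 → c = 1110, weight = 3.
Tally weights:
  weight 0: 1 codewords.
  weight 2: 1 codewords.
  weight 3: 2 codewords.
Minimum distance d = smallest w > 0 with A_w > 0 = 2.
Sanity: Σ A_w = 4 = 2^2 = 4 ✓.


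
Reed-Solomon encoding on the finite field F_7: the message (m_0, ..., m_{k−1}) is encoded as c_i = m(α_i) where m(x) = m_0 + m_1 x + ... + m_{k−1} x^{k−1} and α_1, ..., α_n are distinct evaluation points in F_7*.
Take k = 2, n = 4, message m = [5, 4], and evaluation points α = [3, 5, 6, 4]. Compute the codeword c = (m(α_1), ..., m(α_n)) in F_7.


c = [3, 4, 1, 0]

Message polynomial: m(x) = 5 + 4·x (mod 7).
For each evaluation point α_i, compute m(α_i) mod 7:
  α_1 = 3: Horner steps 4 → 3, so m(3) = 3.
  α_2 = 5: Horner steps 4 → 4, so m(5) = 4.
  α_3 = 6: Horner steps 4 → 1, so m(6) = 1.
  α_4 = 4: Horner steps 4 → 0, so m(4) = 0.
Codeword c = [3, 4, 1, 0] ∈ F_7^4.


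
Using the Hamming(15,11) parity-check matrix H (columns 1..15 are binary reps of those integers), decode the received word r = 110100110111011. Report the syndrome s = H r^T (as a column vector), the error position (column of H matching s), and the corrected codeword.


s = (0, 1, 0, 0)^T, error position = 4, corrected codeword c = 110000110111011

Compute s = H r^T mod 2 one row at a time:
  s_1 = 1 + 0 + 1 + 1 + 1 + 0 + 1 + 1 = 6 ≡ 0 (mod 2).
  s_2 = 1 + 0 + 0 + 1 + 1 + 0 + 1 + 1 = 5 ≡ 1 (mod 2).
  s_3 = 1 + 0 + 0 + 1 + 1 + 1 + 1 + 1 = 6 ≡ 0 (mod 2).
  s_4 = 1 + 0 + 0 + 1 + 0 + 1 + 0 + 1 = 4 ≡ 0 (mod 2).
s = (0, 1, 0, 0)^T — this equals column 4 of H (binary 0100), so error is at position 4.
Correct: flip bit 4 of r = 110100110111011 to get c = 110000110111011.


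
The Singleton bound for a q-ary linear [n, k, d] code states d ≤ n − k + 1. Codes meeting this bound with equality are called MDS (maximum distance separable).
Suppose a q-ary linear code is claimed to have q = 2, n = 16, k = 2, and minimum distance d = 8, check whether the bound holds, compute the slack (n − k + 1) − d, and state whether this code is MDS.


Singleton RHS = n − k + 1 = 15, slack = 7, bound satisfied, not MDS.

Singleton bound: d ≤ n − k + 1.
Here n = 16, k = 2, so n − k + 1 = 15.
Given d = 8, check d ≤ 15: YES.
Slack = (n − k + 1) − d = 7.
The code is NOT MDS (slack = 7 > 0).
Description: the claimed parameters are [16, 2, 8]_2; such a code would be non-MDS.


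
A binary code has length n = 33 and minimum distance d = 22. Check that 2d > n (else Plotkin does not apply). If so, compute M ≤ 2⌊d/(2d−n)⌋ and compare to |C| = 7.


Plotkin bound M ≤ 4; given |C| = 7 > bound (violated).

Check applicability: 2d = 44, n = 33.
2d − n = 11 > 0, so Plotkin applies.
Compute d/(2d−n) = 22/11 ≈ 2.0000.
⌊d/(2d−n)⌋ = 2.
Plotkin bound: M ≤ 2·2 = 4.
Given |C| = 7, check: VIOLATED.
This |C| is above the Plotkin bound, so no binary code with n = 33, d = 22 and 7 codewords exists.


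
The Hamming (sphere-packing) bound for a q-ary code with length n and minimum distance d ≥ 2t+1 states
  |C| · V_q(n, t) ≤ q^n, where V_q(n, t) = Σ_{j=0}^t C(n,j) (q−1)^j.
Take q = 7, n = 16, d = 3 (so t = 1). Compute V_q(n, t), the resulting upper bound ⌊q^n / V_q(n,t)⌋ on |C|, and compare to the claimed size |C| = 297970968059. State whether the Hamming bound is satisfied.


V_q(n, t) = 97, q^n = 33232930569601, Hamming bound = 342607531645, |C| = 297970968059 ≤ bound (satisfied).

Step 1: Compute V_q(n, t) = Σ_{j=0}^1 C(n, j) (q−1)^j.
  j = 0: C(16,0)·(6)^0 = 1·1 = 1.
  j = 1: C(16,1)·(6)^1 = 16·6 = 96.
  V_q(n, t) = 1 + 96 = 97.
Step 2: q^n = 7^16 = 33232930569601.
Step 3: Hamming bound ⌊q^n / V_q(n,t)⌋ = ⌊33232930569601/97⌋ = 342607531645.
Step 4: Compare |C| = 297970968059 to 342607531645: satisfied.
The claimed |C| lies below the Hamming bound.


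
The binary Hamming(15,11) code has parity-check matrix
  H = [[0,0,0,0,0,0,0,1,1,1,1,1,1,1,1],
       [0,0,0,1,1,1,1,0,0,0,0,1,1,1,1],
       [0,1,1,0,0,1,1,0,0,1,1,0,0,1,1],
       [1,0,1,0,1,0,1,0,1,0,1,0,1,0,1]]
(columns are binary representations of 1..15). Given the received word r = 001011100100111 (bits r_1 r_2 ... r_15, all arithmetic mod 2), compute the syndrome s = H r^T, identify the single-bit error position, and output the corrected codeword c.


s = (0, 0, 0, 1)^T, error position = 1, corrected codeword c = 101011100100111

Compute s = H r^T mod 2 one row at a time:
  s_1 = 0 + 0 + 1 + 0 + 0 + 1 + 1 + 1 = 4 ≡ 0 (mod 2).
  s_2 = 0 + 1 + 1 + 1 + 0 + 1 + 1 + 1 = 6 ≡ 0 (mod 2).
  s_3 = 0 + 1 + 1 + 1 + 1 + 0 + 1 + 1 = 6 ≡ 0 (mod 2).
  s_4 = 0 + 1 + 1 + 1 + 0 + 0 + 1 + 1 = 5 ≡ 1 (mod 2).
s = (0, 0, 0, 1)^T — this equals column 1 of H (binary 0001), so error is at position 1.
Correct: flip bit 1 of r = 001011100100111 to get c = 101011100100111.


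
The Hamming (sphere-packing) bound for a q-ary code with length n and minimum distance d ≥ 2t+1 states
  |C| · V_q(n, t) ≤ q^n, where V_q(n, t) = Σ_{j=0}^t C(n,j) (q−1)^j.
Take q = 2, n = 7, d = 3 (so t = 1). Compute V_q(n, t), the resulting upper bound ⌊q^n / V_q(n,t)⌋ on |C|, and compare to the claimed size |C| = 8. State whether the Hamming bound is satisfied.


V_q(n, t) = 8, q^n = 128, Hamming bound = 16, |C| = 8 ≤ bound (satisfied).

Step 1: Compute V_q(n, t) = Σ_{j=0}^1 C(n, j) (q−1)^j.
  j = 0: C(7,0)·(1)^0 = 1·1 = 1.
  j = 1: C(7,1)·(1)^1 = 7·1 = 7.
  V_q(n, t) = 1 + 7 = 8.
Step 2: q^n = 2^7 = 128.
Step 3: Hamming bound ⌊q^n / V_q(n,t)⌋ = ⌊128/8⌋ = 16.
Step 4: Compare |C| = 8 to 16: satisfied.
The claimed |C| lies below the Hamming bound.


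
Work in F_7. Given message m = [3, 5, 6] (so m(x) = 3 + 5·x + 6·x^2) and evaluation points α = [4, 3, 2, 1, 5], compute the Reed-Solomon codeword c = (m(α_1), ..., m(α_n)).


c = [0, 2, 2, 0, 3]

Message polynomial: m(x) = 3 + 5·x + 6·x^2 (mod 7).
For each evaluation point α_i, compute m(α_i) mod 7:
  α_1 = 4: Horner steps 6 → 1 → 0, so m(4) = 0.
  α_2 = 3: Horner steps 6 → 2 → 2, so m(3) = 2.
  α_3 = 2: Horner steps 6 → 3 → 2, so m(2) = 2.
  α_4 = 1: Horner steps 6 → 4 → 0, so m(1) = 0.
  α_5 = 5: Horner steps 6 → 0 → 3, so m(5) = 3.
Codeword c = [0, 2, 2, 0, 3] ∈ F_7^5.


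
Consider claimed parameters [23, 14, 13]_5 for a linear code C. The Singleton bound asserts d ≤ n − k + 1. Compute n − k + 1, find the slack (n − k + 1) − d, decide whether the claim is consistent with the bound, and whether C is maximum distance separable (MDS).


Singleton RHS = n − k + 1 = 10, slack = -3, bound violated (no such code; not MDS).

Singleton bound: d ≤ n − k + 1.
Here n = 23, k = 14, so n − k + 1 = 10.
Given d = 13, check d ≤ 10: NO.
Slack = (n − k + 1) − d = -3.
The slack is negative: d = 13 exceeds n − k + 1 = 10 by 3, so the Singleton bound is violated and no linear [23, 14, 13]_5 code can exist. In particular it is not MDS (MDS requires d = n − k + 1 exactly).
Description: the claimed parameters are [23, 14, 13]_5; such a code would be impossible (violates the Singleton bound).


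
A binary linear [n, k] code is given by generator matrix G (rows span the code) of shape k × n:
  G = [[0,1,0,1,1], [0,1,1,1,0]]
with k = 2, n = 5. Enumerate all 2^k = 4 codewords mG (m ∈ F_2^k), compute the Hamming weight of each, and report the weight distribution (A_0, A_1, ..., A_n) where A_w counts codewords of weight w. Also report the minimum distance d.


Weight distribution: A_0 = 1, A_2 = 1, A_3 = 2. Minimum distance d = 2.

Enumerate all 2^2 = 4 messages m ∈ F_2^2.
For each, compute codeword c = mG in F_2^5, then tally its weight.
  m = 00 → c = 00000, weight = 0.
  m = 10 → c = 01011, weight = 3.
  m = 01 → c = 01110, weight = 3.
  m = 11 → c = 00101, weight = 2.
Tally weights:
  weight 0: 1 codewords.
  weight 2: 1 codewords.
  weight 3: 2 codewords.
Minimum distance d = smallest w > 0 with A_w > 0 = 2.
Sanity: Σ A_w = 4 = 2^2 = 4 ✓.


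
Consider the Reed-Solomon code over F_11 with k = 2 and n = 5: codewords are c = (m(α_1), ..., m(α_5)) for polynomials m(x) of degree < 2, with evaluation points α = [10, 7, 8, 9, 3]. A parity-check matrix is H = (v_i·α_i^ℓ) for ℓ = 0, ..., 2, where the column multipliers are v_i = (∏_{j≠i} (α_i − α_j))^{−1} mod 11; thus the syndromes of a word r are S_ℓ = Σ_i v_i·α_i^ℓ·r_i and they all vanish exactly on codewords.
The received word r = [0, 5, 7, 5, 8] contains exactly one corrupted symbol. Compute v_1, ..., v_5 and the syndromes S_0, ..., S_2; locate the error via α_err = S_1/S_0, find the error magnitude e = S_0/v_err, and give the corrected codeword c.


S = (4, 3, 5), error at position 4, error magnitude e = 7, c = [0, 5, 7, 9, 8].

Step 1: column multipliers v_i = (∏_{j≠i}(α_i − α_j))^{−1} mod 11.
  i = 1 (α = 10): (10−7)(10−8)(10−9)(10−3) = 3·2·1·7 = 42 ≡ 9, so v_1 = 9^{−1} = 5 (mod 11).
  i = 2 (α = 7): (7−10)(7−8)(7−9)(7−3) = (−3)·(−1)·(−2)·4 = −24 ≡ 9, so v_2 = 9^{−1} = 5 (mod 11).
  i = 3 (α = 8): (8−10)(8−7)(8−9)(8−3) = (−2)·1·(−1)·5 = 10 ≡ 10, so v_3 = 10^{−1} = 10 (mod 11).
  i = 4 (α = 9): (9−10)(9−7)(9−8)(9−3) = (−1)·2·1·6 = −12 ≡ 10, so v_4 = 10^{−1} = 10 (mod 11).
  i = 5 (α = 3): (3−10)(3−7)(3−8)(3−9) = (−7)·(−4)·(−5)·(−6) = 840 ≡ 4, so v_5 = 4^{−1} = 3 (mod 11).
  v = [5, 5, 10, 10, 3].
Step 2: syndromes of r = [0, 5, 7, 5, 8] (all sums mod 11).
  S_0 = Σ v_i r_i = 5·0 + 5·5 + 10·7 + 10·5 + 3·8 = 169 ≡ 4.
  S_1 = Σ v_i α_i r_i = 5·10·0 + 5·7·5 + 10·8·7 + 10·9·5 + 3·3·8 = 1257 ≡ 3.
  α_i^2 mod 11 = [1, 5, 9, 4, 9].
  S_2 = Σ v_i α_i^2 r_i = 5·1·0 + 5·5·5 + 10·9·7 + 10·4·5 + 3·9·8 = 1171 ≡ 5.
  S = (4, 3, 5) ≠ 0, so r is not a codeword (an error is present).
Step 3: locate the error. For a single error e at position i, S_ℓ = v_i·e·α_i^ℓ, so α_err = S_1/S_0.
  S_0^{−1} = 4^{−1} = 3 (mod 11), so α_err = 3·3 = 9 ≡ 9 = α_4. Error position i = 4.
  Consistency check: S_2/S_1 = 5·4 = 20 ≡ 9 = α_err ✓ (single-error assumption holds).
Step 4: error magnitude e = S_0/v_4 = S_0·∏_{j≠4}(α_4 − α_j) = 4·10 = 40 ≡ 7 (mod 11).
Step 5: correct position 4: c_4 = r_4 − e = 5 − 7 ≡ 9 (mod 11). Hence c = [0, 5, 7, 9, 8].
  Check: interpolating c through the α_i gives m(x) = 2 + 2·x (degree < 2) with m(α_i) = c_i for every i, so c is indeed a codeword.


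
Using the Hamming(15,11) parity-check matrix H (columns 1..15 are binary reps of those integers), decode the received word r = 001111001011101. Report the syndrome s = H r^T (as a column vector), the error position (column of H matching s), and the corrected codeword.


s = (1, 0, 0, 0)^T, error position = 8, corrected codeword c = 001111011011101

Compute s = H r^T mod 2 one row at a time:
  s_1 = 0 + 1 + 0 + 1 + 1 + 1 + 0 + 1 = 5 ≡ 1 (mod 2).
  s_2 = 1 + 1 + 1 + 0 + 1 + 1 + 0 + 1 = 6 ≡ 0 (mod 2).
  s_3 = 0 + 1 + 1 + 0 + 0 + 1 + 0 + 1 = 4 ≡ 0 (mod 2).
  s_4 = 0 + 1 + 1 + 0 + 1 + 1 + 1 + 1 = 6 ≡ 0 (mod 2).
s = (1, 0, 0, 0)^T — this equals column 8 of H (binary 1000), so error is at position 8.
Correct: flip bit 8 of r = 001111001011101 to get c = 001111011011101.


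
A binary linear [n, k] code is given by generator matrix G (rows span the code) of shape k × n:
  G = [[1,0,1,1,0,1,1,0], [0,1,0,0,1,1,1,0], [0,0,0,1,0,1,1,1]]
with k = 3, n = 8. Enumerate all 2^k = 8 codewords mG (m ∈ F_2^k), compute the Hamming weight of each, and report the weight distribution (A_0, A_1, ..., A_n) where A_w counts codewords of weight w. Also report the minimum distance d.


Weight distribution: A_0 = 1, A_3 = 1, A_4 = 3, A_5 = 2, A_7 = 1. Minimum distance d = 3.

Enumerate all 2^3 = 8 messages m ∈ F_2^3.
For each, compute codeword c = mG in F_2^8, then tally its weight.
  m = 000 → c = 00000000, weight = 0.
  m = 100 → c = 10110110, weight = 5.
  m = 010 → c = 01001110, weight = 4.
  m = 110 → c = 11111000, weight = 5.
  m = 001 → c = 00010111, weight = 4.
  m = 101 → c = 10100001, weight = 3.
  m = 011 → c = 01011001, weight = 4.
  m = 111 → c = 11101111, weight = 7.
Tally weights:
  weight 0: 1 codewords.
  weight 3: 1 codewords.
  weight 4: 3 codewords.
  weight 5: 2 codewords.
  weight 7: 1 codewords.
Minimum distance d = smallest w > 0 with A_w > 0 = 3.
Sanity: Σ A_w = 8 = 2^3 = 8 ✓.


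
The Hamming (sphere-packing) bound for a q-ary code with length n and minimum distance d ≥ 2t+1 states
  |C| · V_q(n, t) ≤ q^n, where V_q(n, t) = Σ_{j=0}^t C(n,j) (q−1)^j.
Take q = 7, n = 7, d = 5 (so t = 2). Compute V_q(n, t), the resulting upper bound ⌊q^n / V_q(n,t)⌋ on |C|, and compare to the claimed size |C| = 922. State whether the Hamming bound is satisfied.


V_q(n, t) = 799, q^n = 823543, Hamming bound = 1030, |C| = 922 ≤ bound (satisfied).

Step 1: Compute V_q(n, t) = Σ_{j=0}^2 C(n, j) (q−1)^j.
  j = 0: C(7,0)·(6)^0 = 1·1 = 1.
  j = 1: C(7,1)·(6)^1 = 7·6 = 42.
  j = 2: C(7,2)·(6)^2 = 21·36 = 756.
  V_q(n, t) = 1 + 42 + 756 = 799.
Step 2: q^n = 7^7 = 823543.
Step 3: Hamming bound ⌊q^n / V_q(n,t)⌋ = ⌊823543/799⌋ = 1030.
Step 4: Compare |C| = 922 to 1030: satisfied.
The claimed |C| lies below the Hamming bound.


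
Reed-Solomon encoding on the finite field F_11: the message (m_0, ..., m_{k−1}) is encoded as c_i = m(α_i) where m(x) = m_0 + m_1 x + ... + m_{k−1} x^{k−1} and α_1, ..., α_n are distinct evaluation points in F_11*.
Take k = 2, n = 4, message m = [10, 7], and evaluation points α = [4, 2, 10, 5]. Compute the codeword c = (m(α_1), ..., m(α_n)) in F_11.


c = [5, 2, 3, 1]

Message polynomial: m(x) = 10 + 7·x (mod 11).
For each evaluation point α_i, compute m(α_i) mod 11:
  α_1 = 4: Horner steps 7 → 5, so m(4) = 5.
  α_2 = 2: Horner steps 7 → 2, so m(2) = 2.
  α_3 = 10: Horner steps 7 → 3, so m(10) = 3.
  α_4 = 5: Horner steps 7 → 1, so m(5) = 1.
Codeword c = [5, 2, 3, 1] ∈ F_11^4.


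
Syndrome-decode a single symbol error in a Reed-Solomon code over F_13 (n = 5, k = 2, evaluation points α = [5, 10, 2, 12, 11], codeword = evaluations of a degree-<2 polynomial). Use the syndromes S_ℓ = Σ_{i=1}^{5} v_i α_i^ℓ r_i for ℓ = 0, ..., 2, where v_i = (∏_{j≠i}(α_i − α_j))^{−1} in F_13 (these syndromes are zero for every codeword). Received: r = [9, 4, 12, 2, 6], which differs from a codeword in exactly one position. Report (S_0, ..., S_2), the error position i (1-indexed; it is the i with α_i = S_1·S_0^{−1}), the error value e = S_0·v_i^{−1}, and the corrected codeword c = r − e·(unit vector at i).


S = (5, 3, 7), error at position 5, error magnitude e = 3, c = [9, 4, 12, 2, 3].

Step 1: column multipliers v_i = (∏_{j≠i}(α_i − α_j))^{−1} mod 13.
  i = 1 (α = 5): (5−10)(5−2)(5−12)(5−11) = (−5)·3·(−7)·(−6) = −630 ≡ 7, so v_1 = 7^{−1} = 2 (mod 13).
  i = 2 (α = 10): (10−5)(10−2)(10−12)(10−11) = 5·8·(−2)·(−1) = 80 ≡ 2, so v_2 = 2^{−1} = 7 (mod 13).
  i = 3 (α = 2): (2−5)(2−10)(2−12)(2−11) = (−3)·(−8)·(−10)·(−9) = 2160 ≡ 2, so v_3 = 2^{−1} = 7 (mod 13).
  i = 4 (α = 12): (12−5)(12−10)(12−2)(12−11) = 7·2·10·1 = 140 ≡ 10, so v_4 = 10^{−1} = 4 (mod 13).
  i = 5 (α = 11): (11−5)(11−10)(11−2)(11−12) = 6·1·9·(−1) = −54 ≡ 11, so v_5 = 11^{−1} = 6 (mod 13).
  v = [2, 7, 7, 4, 6].
Step 2: syndromes of r = [9, 4, 12, 2, 6] (all sums mod 13).
  S_0 = Σ v_i r_i = 2·9 + 7·4 + 7·12 + 4·2 + 6·6 = 174 ≡ 5.
  S_1 = Σ v_i α_i r_i = 2·5·9 + 7·10·4 + 7·2·12 + 4·12·2 + 6·11·6 = 1030 ≡ 3.
  α_i^2 mod 13 = [12, 9, 4, 1, 4].
  S_2 = Σ v_i α_i^2 r_i = 2·12·9 + 7·9·4 + 7·4·12 + 4·1·2 + 6·4·6 = 956 ≡ 7.
  S = (5, 3, 7) ≠ 0, so r is not a codeword (an error is present).
Step 3: locate the error. For a single error e at position i, S_ℓ = v_i·e·α_i^ℓ, so α_err = S_1/S_0.
  S_0^{−1} = 5^{−1} = 8 (mod 13), so α_err = 3·8 = 24 ≡ 11 = α_5. Error position i = 5.
  Consistency check: S_2/S_1 = 7·9 = 63 ≡ 11 = α_err ✓ (single-error assumption holds).
Step 4: error magnitude e = S_0/v_5 = S_0·∏_{j≠5}(α_5 − α_j) = 5·11 = 55 ≡ 3 (mod 13).
Step 5: correct position 5: c_5 = r_5 − e = 6 − 3 ≡ 3 (mod 13). Hence c = [9, 4, 12, 2, 3].
  Check: interpolating c through the α_i gives m(x) = 1 + 12·x (degree < 2) with m(α_i) = c_i for every i, so c is indeed a codeword.


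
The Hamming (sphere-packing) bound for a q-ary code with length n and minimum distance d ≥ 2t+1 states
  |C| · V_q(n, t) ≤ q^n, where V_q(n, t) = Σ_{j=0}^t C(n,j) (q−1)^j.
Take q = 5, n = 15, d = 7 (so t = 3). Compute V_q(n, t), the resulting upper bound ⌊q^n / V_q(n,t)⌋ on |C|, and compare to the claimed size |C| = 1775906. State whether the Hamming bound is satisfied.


V_q(n, t) = 30861, q^n = 30517578125, Hamming bound = 988871, |C| = 1775906 > bound (violated).

Step 1: Compute V_q(n, t) = Σ_{j=0}^3 C(n, j) (q−1)^j.
  j = 0: C(15,0)·(4)^0 = 1·1 = 1.
  j = 1: C(15,1)·(4)^1 = 15·4 = 60.
  j = 2: C(15,2)·(4)^2 = 105·16 = 1680.
  j = 3: C(15,3)·(4)^3 = 455·64 = 29120.
  V_q(n, t) = 1 + 60 + 1680 + 29120 = 30861.
Step 2: q^n = 5^15 = 30517578125.
Step 3: Hamming bound ⌊q^n / V_q(n,t)⌋ = ⌊30517578125/30861⌋ = 988871.
Step 4: Compare |C| = 1775906 to 988871: violated.
The claimed |C| lies above the Hamming bound, so no 5-ary code of length 15 with d ≥ 7 can have 1775906 codewords.


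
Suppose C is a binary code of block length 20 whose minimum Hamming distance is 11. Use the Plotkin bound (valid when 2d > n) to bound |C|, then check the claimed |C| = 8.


Plotkin bound M ≤ 10; given |C| = 8 ≤ bound (satisfied).

Check applicability: 2d = 22, n = 20.
2d − n = 2 > 0, so Plotkin applies.
Compute d/(2d−n) = 11/2 ≈ 5.5000.
⌊d/(2d−n)⌋ = 5.
Plotkin bound: M ≤ 2·5 = 10.
Given |C| = 8, check: satisfied.
This |C| is below the Plotkin bound.


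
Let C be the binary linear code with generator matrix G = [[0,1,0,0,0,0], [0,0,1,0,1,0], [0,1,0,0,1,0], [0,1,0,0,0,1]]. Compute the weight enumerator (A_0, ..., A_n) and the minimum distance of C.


Weight distribution: A_0 = 1, A_1 = 4, A_2 = 6, A_3 = 4, A_4 = 1. Minimum distance d = 1.

Enumerate all 2^4 = 16 messages m ∈ F_2^4.
For each, compute codeword c = mG in F_2^6, then tally its weight.
  m = 0000 → c = 000000, weight = 0.
  m = 1000 → c = 010000, weight = 1.
  m = 0100 → c = 001010, weight = 2.
  m = 1100 → c = 011010, weight = 3.
  m = 0010 → c = 010010, weight = 2.
  m = 1010 → c = 000010, weight = 1.
  m = 0110 → c = 011000, weight = 2.
  m = 1110 → c = 001000, weight = 1.
  m = 0001 → c = 010001, weight = 2.
  m = 1001 → c = 000001, weight = 1.
  m = 0101 → c = 011011, weight = 4.
  m = 1101 → c = 001011, weight = 3.
  m = 0011 → c = 000011, weight = 2.
  m = 1011 → c = 010011, weight = 3.
  m = 0111 → c = 001001, weight = 2.
  m = 1111 → c = 011001, weight = 3.
Tally weights:
  weight 0: 1 codewords.
  weight 1: 4 codewords.
  weight 2: 6 codewords.
  weight 3: 4 codewords.
  weight 4: 1 codewords.
Minimum distance d = smallest w > 0 with A_w > 0 = 1.
Sanity: Σ A_w = 16 = 2^4 = 16 ✓.


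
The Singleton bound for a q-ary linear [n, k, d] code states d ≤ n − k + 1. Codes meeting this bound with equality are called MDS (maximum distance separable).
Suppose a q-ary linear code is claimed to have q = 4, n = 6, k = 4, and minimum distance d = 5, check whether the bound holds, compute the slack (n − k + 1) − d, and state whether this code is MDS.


Singleton RHS = n − k + 1 = 3, slack = -2, bound violated (no such code; not MDS).

Singleton bound: d ≤ n − k + 1.
Here n = 6, k = 4, so n − k + 1 = 3.
Given d = 5, check d ≤ 3: NO.
Slack = (n − k + 1) − d = -2.
The slack is negative: d = 5 exceeds n − k + 1 = 3 by 2, so the Singleton bound is violated and no linear [6, 4, 5]_4 code can exist. In particular it is not MDS (MDS requires d = n − k + 1 exactly).
Description: the claimed parameters are [6, 4, 5]_4; such a code would be impossible (violates the Singleton bound).


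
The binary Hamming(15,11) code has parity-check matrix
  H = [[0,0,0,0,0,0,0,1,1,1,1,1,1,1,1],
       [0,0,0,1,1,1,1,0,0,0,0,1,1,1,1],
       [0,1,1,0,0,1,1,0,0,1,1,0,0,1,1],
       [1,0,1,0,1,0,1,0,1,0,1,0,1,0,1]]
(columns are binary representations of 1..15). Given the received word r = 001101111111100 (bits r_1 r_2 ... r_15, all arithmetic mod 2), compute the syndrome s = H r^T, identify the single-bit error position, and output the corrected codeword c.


s = (0, 1, 1, 1)^T, error position = 7, corrected codeword c = 001101011111100

Compute s = H r^T mod 2 one row at a time:
  s_1 = 1 + 1 + 1 + 1 + 1 + 1 + 0 + 0 = 6 ≡ 0 (mod 2).
  s_2 = 1 + 0 + 1 + 1 + 1 + 1 + 0 + 0 = 5 ≡ 1 (mod 2).
  s_3 = 0 + 1 + 1 + 1 + 1 + 1 + 0 + 0 = 5 ≡ 1 (mod 2).
  s_4 = 0 + 1 + 0 + 1 + 1 + 1 + 1 + 0 = 5 ≡ 1 (mod 2).
s = (0, 1, 1, 1)^T — this equals column 7 of H (binary 0111), so error is at position 7.
Correct: flip bit 7 of r = 001101111111100 to get c = 001101011111100.


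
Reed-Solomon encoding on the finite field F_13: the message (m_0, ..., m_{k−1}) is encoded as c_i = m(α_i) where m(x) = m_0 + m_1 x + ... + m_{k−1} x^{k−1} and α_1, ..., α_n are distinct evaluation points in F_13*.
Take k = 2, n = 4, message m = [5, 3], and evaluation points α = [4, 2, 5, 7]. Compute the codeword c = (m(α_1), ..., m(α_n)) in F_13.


c = [4, 11, 7, 0]

Message polynomial: m(x) = 5 + 3·x (mod 13).
For each evaluation point α_i, compute m(α_i) mod 13:
  α_1 = 4: Horner steps 3 → 4, so m(4) = 4.
  α_2 = 2: Horner steps 3 → 11, so m(2) = 11.
  α_3 = 5: Horner steps 3 → 7, so m(5) = 7.
  α_4 = 7: Horner steps 3 → 0, so m(7) = 0.
Codeword c = [4, 11, 7, 0] ∈ F_13^4.


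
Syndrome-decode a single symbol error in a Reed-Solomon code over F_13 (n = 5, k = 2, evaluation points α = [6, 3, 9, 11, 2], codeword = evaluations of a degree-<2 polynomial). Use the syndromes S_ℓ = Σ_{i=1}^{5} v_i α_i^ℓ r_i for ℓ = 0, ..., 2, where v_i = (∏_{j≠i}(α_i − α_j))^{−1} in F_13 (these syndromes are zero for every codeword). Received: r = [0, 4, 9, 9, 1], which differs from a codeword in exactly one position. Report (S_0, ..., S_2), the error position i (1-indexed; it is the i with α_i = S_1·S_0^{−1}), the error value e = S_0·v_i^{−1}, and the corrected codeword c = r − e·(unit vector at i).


S = (4, 5, 3), error at position 4, error magnitude e = 7, c = [0, 4, 9, 2, 1].

Step 1: column multipliers v_i = (∏_{j≠i}(α_i − α_j))^{−1} mod 13.
  i = 1 (α = 6): (6−3)(6−9)(6−11)(6−2) = 3·(−3)·(−5)·4 = 180 ≡ 11, so v_1 = 11^{−1} = 6 (mod 13).
  i = 2 (α = 3): (3−6)(3−9)(3−11)(3−2) = (−3)·(−6)·(−8)·1 = −144 ≡ 12, so v_2 = 12^{−1} = 12 (mod 13).
  i = 3 (α = 9): (9−6)(9−3)(9−11)(9−2) = 3·6·(−2)·7 = −252 ≡ 8, so v_3 = 8^{−1} = 5 (mod 13).
  i = 4 (α = 11): (11−6)(11−3)(11−9)(11−2) = 5·8·2·9 = 720 ≡ 5, so v_4 = 5^{−1} = 8 (mod 13).
  i = 5 (α = 2): (2−6)(2−3)(2−9)(2−11) = (−4)·(−1)·(−7)·(−9) = 252 ≡ 5, so v_5 = 5^{−1} = 8 (mod 13).
  v = [6, 12, 5, 8, 8].
Step 2: syndromes of r = [0, 4, 9, 9, 1] (all sums mod 13).
  S_0 = Σ v_i r_i = 6·0 + 12·4 + 5·9 + 8·9 + 8·1 = 173 ≡ 4.
  S_1 = Σ v_i α_i r_i = 6·6·0 + 12·3·4 + 5·9·9 + 8·11·9 + 8·2·1 = 1357 ≡ 5.
  α_i^2 mod 13 = [10, 9, 3, 4, 4].
  S_2 = Σ v_i α_i^2 r_i = 6·10·0 + 12·9·4 + 5·3·9 + 8·4·9 + 8·4·1 = 887 ≡ 3.
  S = (4, 5, 3) ≠ 0, so r is not a codeword (an error is present).
Step 3: locate the error. For a single error e at position i, S_ℓ = v_i·e·α_i^ℓ, so α_err = S_1/S_0.
  S_0^{−1} = 4^{−1} = 10 (mod 13), so α_err = 5·10 = 50 ≡ 11 = α_4. Error position i = 4.
  Consistency check: S_2/S_1 = 3·8 = 24 ≡ 11 = α_err ✓ (single-error assumption holds).
Step 4: error magnitude e = S_0/v_4 = S_0·∏_{j≠4}(α_4 − α_j) = 4·5 = 20 ≡ 7 (mod 13).
Step 5: correct position 4: c_4 = r_4 − e = 9 − 7 ≡ 2 (mod 13). Hence c = [0, 4, 9, 2, 1].
  Check: interpolating c through the α_i gives m(x) = 8 + 3·x (degree < 2) with m(α_i) = c_i for every i, so c is indeed a codeword.


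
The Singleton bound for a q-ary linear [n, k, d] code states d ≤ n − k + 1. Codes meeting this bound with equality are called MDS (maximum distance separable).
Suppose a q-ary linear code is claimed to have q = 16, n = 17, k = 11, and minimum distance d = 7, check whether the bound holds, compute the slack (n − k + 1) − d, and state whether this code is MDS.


Singleton RHS = n − k + 1 = 7, slack = 0, bound satisfied, MDS.

Singleton bound: d ≤ n − k + 1.
Here n = 17, k = 11, so n − k + 1 = 7.
Given d = 7, check d ≤ 7: YES.
Slack = (n − k + 1) − d = 0.
The code is MDS (slack = 0).
Description: the claimed parameters are [17, 11, 7]_16; such a code would be MDS (meets Singleton bound).


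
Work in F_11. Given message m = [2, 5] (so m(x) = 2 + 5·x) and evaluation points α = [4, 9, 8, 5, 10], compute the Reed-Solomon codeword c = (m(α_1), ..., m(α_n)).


c = [0, 3, 9, 5, 8]

Message polynomial: m(x) = 2 + 5·x (mod 11).
For each evaluation point α_i, compute m(α_i) mod 11:
  α_1 = 4: Horner steps 5 → 0, so m(4) = 0.
  α_2 = 9: Horner steps 5 → 3, so m(9) = 3.
  α_3 = 8: Horner steps 5 → 9, so m(8) = 9.
  α_4 = 5: Horner steps 5 → 5, so m(5) = 5.
  α_5 = 10: Horner steps 5 → 8, so m(10) = 8.
Codeword c = [0, 3, 9, 5, 8] ∈ F_11^5.


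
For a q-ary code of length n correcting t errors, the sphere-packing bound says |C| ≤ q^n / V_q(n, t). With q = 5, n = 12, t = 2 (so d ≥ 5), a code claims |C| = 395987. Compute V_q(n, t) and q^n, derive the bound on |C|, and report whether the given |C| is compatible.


V_q(n, t) = 1105, q^n = 244140625, Hamming bound = 220941, |C| = 395987 > bound (violated).

Step 1: Compute V_q(n, t) = Σ_{j=0}^2 C(n, j) (q−1)^j.
  j = 0: C(12,0)·(4)^0 = 1·1 = 1.
  j = 1: C(12,1)·(4)^1 = 12·4 = 48.
  j = 2: C(12,2)·(4)^2 = 66·16 = 1056.
  V_q(n, t) = 1 + 48 + 1056 = 1105.
Step 2: q^n = 5^12 = 244140625.
Step 3: Hamming bound ⌊q^n / V_q(n,t)⌋ = ⌊244140625/1105⌋ = 220941.
Step 4: Compare |C| = 395987 to 220941: violated.
The claimed |C| lies above the Hamming bound, so no 5-ary code of length 12 with d ≥ 5 can have 395987 codewords.


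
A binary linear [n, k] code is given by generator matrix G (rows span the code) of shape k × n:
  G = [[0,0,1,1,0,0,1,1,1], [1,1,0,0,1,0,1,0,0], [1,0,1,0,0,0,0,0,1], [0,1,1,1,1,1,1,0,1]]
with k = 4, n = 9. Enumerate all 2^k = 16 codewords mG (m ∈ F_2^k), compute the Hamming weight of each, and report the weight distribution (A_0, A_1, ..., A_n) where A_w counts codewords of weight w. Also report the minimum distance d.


Weight distribution: A_0 = 1, A_2 = 1, A_3 = 1, A_4 = 5, A_5 = 4, A_6 = 1, A_7 = 3. Minimum distance d = 2.

Enumerate all 2^4 = 16 messages m ∈ F_2^4.
For each, compute codeword c = mG in F_2^9, then tally its weight.
  m = 0000 → c = 000000000, weight = 0.
  m = 1000 → c = 001100111, weight = 5.
  m = 0100 → c = 110010100, weight = 4.
  m = 1100 → c = 111110011, weight = 7.
  m = 0010 → c = 101000001, weight = 3.
  m = 1010 → c = 100100110, weight = 4.
  m = 0110 → c = 011010101, weight = 5.
  m = 1110 → c = 010110010, weight = 4.
  m = 0001 → c = 011111101, weight = 7.
  m = 1001 → c = 010011010, weight = 4.
  m = 0101 → c = 101101001, weight = 5.
  m = 1101 → c = 100001110, weight = 4.
  m = 0011 → c = 110111100, weight = 6.
  m = 1011 → c = 111011011, weight = 7.
  m = 0111 → c = 000101000, weight = 2.
  m = 1111 → c = 001001111, weight = 5.
Tally weights:
  weight 0: 1 codewords.
  weight 2: 1 codewords.
  weight 3: 1 codewords.
  weight 4: 5 codewords.
  weight 5: 4 codewords.
  weight 6: 1 codewords.
  weight 7: 3 codewords.
Minimum distance d = smallest w > 0 with A_w > 0 = 2.
Sanity: Σ A_w = 16 = 2^4 = 16 ✓.


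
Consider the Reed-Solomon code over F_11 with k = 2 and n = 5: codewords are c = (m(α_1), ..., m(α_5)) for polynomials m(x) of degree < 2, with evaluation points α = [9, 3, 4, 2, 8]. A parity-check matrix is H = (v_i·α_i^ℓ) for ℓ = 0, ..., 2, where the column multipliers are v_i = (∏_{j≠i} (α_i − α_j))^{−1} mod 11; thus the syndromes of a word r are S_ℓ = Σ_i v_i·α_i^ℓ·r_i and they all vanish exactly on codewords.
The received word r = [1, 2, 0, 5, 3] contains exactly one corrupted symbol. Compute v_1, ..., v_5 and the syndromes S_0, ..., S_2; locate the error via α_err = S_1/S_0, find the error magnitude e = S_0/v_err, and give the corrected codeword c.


S = (8, 5, 10), error at position 4, error magnitude e = 1, c = [1, 2, 0, 4, 3].

Step 1: column multipliers v_i = (∏_{j≠i}(α_i − α_j))^{−1} mod 11.
  i = 1 (α = 9): (9−3)(9−4)(9−2)(9−8) = 6·5·7·1 = 210 ≡ 1, so v_1 = 1^{−1} = 1 (mod 11).
  i = 2 (α = 3): (3−9)(3−4)(3−2)(3−8) = (−6)·(−1)·1·(−5) = −30 ≡ 3, so v_2 = 3^{−1} = 4 (mod 11).
  i = 3 (α = 4): (4−9)(4−3)(4−2)(4−8) = (−5)·1·2·(−4) = 40 ≡ 7, so v_3 = 7^{−1} = 8 (mod 11).
  i = 4 (α = 2): (2−9)(2−3)(2−4)(2−8) = (−7)·(−1)·(−2)·(−6) = 84 ≡ 7, so v_4 = 7^{−1} = 8 (mod 11).
  i = 5 (α = 8): (8−9)(8−3)(8−4)(8−2) = (−1)·5·4·6 = −120 ≡ 1, so v_5 = 1^{−1} = 1 (mod 11).
  v = [1, 4, 8, 8, 1].
Step 2: syndromes of r = [1, 2, 0, 5, 3] (all sums mod 11).
  S_0 = Σ v_i r_i = 1·1 + 4·2 + 8·0 + 8·5 + 1·3 = 52 ≡ 8.
  S_1 = Σ v_i α_i r_i = 1·9·1 + 4·3·2 + 8·4·0 + 8·2·5 + 1·8·3 = 137 ≡ 5.
  α_i^2 mod 11 = [4, 9, 5, 4, 9].
  S_2 = Σ v_i α_i^2 r_i = 1·4·1 + 4·9·2 + 8·5·0 + 8·4·5 + 1·9·3 = 263 ≡ 10.
  S = (8, 5, 10) ≠ 0, so r is not a codeword (an error is present).
Step 3: locate the error. For a single error e at position i, S_ℓ = v_i·e·α_i^ℓ, so α_err = S_1/S_0.
  S_0^{−1} = 8^{−1} = 7 (mod 11), so α_err = 5·7 = 35 ≡ 2 = α_4. Error position i = 4.
  Consistency check: S_2/S_1 = 10·9 = 90 ≡ 2 = α_err ✓ (single-error assumption holds).
Step 4: error magnitude e = S_0/v_4 = S_0·∏_{j≠4}(α_4 − α_j) = 8·7 = 56 ≡ 1 (mod 11).
Step 5: correct position 4: c_4 = r_4 − e = 5 − 1 ≡ 4 (mod 11). Hence c = [1, 2, 0, 4, 3].
  Check: interpolating c through the α_i gives m(x) = 8 + 9·x (degree < 2) with m(α_i) = c_i for every i, so c is indeed a codeword.
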